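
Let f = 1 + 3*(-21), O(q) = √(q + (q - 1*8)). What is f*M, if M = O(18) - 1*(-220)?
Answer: -13640 - 124*√7 ≈ -13968.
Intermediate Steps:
O(q) = √(-8 + 2*q) (O(q) = √(q + (q - 8)) = √(q + (-8 + q)) = √(-8 + 2*q))
f = -62 (f = 1 - 63 = -62)
M = 220 + 2*√7 (M = √(-8 + 2*18) - 1*(-220) = √(-8 + 36) + 220 = √28 + 220 = 2*√7 + 220 = 220 + 2*√7 ≈ 225.29)
f*M = -62*(220 + 2*√7) = -13640 - 124*√7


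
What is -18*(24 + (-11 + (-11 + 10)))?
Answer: -216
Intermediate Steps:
-18*(24 + (-11 + (-11 + 10))) = -18*(24 + (-11 - 1)) = -18*(24 - 12) = -18*12 = -216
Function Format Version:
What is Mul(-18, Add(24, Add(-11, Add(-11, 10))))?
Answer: -216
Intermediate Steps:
Mul(-18, Add(24, Add(-11, Add(-11, 10)))) = Mul(-18, Add(24, Add(-11, -1))) = Mul(-18, Add(24, -12)) = Mul(-18, 12) = -216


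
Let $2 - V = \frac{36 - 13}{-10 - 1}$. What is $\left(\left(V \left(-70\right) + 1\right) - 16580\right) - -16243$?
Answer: $- \frac{6846}{11} \approx -622.36$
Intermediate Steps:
$V = \frac{45}{11}$ ($V = 2 - \frac{36 - 13}{-10 - 1} = 2 - \frac{23}{-11} = 2 - 23 \left(- \frac{1}{11}\right) = 2 - - \frac{23}{11} = 2 + \frac{23}{11} = \frac{45}{11} \approx 4.0909$)
$\left(\left(V \left(-70\right) + 1\right) - 16580\right) - -16243 = \left(\left(\frac{45}{11} \left(-70\right) + 1\right) - 16580\right) - -16243 = \left(\left(- \frac{3150}{11} + 1\right) - 16580\right) + 16243 = \left(- \frac{3139}{11} - 16580\right) + 16243 = - \frac{185519}{11} + 16243 = - \frac{6846}{11}$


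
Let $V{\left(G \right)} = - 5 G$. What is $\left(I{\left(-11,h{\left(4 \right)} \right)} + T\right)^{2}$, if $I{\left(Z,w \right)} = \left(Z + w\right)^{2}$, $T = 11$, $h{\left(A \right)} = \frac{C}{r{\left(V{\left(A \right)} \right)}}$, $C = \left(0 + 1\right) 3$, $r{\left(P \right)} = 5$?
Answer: $\frac{8874441}{625} \approx 14199.0$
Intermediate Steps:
$C = 3$ ($C = 1 \cdot 3 = 3$)
$h{\left(A \right)} = \frac{3}{5}$
$\left(I{\left(-11,h{\left(4 \right)} \right)} + T\right)^{2} = \left(\left(-11 + \frac{3}{5}\right)^{2} + 11\right)^{2} = \left(\left(- \frac{52}{5}\right)^{2} + 11\right)^{2} = \left(\frac{2704}{25} + 11\right)^{2} = \left(\frac{2979}{25}\right)^{2} = \frac{8874441}{625}$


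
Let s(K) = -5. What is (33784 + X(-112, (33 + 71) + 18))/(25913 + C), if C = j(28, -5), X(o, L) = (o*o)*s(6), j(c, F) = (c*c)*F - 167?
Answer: -14468/10913 ≈ -1.3258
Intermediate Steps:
j(c, F) = -167 + F*c² (j(c, F) = c²*F - 167 = F*c² - 167 = -167 + F*c²)
X(o, L) = -5*o² (X(o, L) = (o*o)*(-5) = o²*(-5) = -5*o²)
C = -4087 (C = -167 - 5*28² = -167 - 5*784 = -167 - 3920 = -4087)
(33784 + X(-112, (33 + 71) + 18))/(25913 + C) = (33784 - 5*(-112)²)/(25913 - 4087) = (33784 - 5*12544)/21826 = (33784 - 62720)*(1/21826) = -28936*1/21826 = -14468/10913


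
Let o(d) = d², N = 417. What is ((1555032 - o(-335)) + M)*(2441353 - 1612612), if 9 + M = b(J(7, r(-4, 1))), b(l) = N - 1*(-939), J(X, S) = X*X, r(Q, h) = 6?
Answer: 1196829630114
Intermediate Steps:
J(X, S) = X²
b(l) = 1356 (b(l) = 417 - 1*(-939) = 417 + 939 = 1356)
M = 1347 (M = -9 + 1356 = 1347)
((1555032 - o(-335)) + M)*(2441353 - 1612612) = ((1555032 - 1*(-335)²) + 1347)*(2441353 - 1612612) = ((1555032 - 1*112225) + 1347)*828741 = ((1555032 - 112225) + 1347)*828741 = (1442807 + 1347)*828741 = 1444154*828741 = 1196829630114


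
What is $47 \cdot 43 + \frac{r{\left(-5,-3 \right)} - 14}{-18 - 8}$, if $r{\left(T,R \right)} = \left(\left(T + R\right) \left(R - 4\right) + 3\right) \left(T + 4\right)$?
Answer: $\frac{52619}{26} \approx 2023.8$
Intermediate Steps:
$r{\left(T,R \right)} = \left(3 + \left(-4 + R\right) \left(R + T\right)\right) \left(4 + T\right)$ ($r{\left(T,R \right)} = \left(\left(R + T\right) \left(-4 + R\right) + 3\right) \left(4 + T\right) = \left(\left(-4 + R\right) \left(R + T\right) + 3\right) \left(4 + T\right) = \left(3 + \left(-4 + R\right) \left(R + T\right)\right) \left(4 + T\right)$)
$47 \cdot 43 + \frac{r{\left(-5,-3 \right)} - 14}{-18 - 8} = 47 \cdot 43 + \frac{\left(12 - -48 - -65 - 4 \left(-5\right)^{2} + 4 \left(-3\right)^{2} - 3 \left(-5\right)^{2} - 5 \left(-3\right)^{2}\right) - 14}{-18 - 8} = 2021 + \frac{\left(12 + 48 + 65 - 100 + 4 \cdot 9 - 75 - 45\right) - 14}{-26} = 2021 + \left(\left(12 + 48 + 65 - 100 + 36 - 75 - 45\right) - 14\right) \left(- \frac{1}{26}\right) = 2021 + \left(-59 - 14\right) \left(- \frac{1}{26}\right) = 2021 - - \frac{73}{26} = 2021 + \frac{73}{26} = \frac{52619}{26}$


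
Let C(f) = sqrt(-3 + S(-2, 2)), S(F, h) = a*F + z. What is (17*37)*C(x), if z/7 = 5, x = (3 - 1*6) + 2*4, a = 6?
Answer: 1258*sqrt(5) ≈ 2813.0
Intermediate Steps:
x = 5 (x = (3 - 6) + 8 = -3 + 8 = 5)
z = 35 (z = 7*5 = 35)
S(F, h) = 35 + 6*F (S(F, h) = 6*F + 35 = 35 + 6*F)
C(f) = 2*sqrt(5) (C(f) = sqrt(-3 + (35 + 6*(-2))) = sqrt(-3 + (35 - 12)) = sqrt(-3 + 23) = sqrt(20) = 2*sqrt(5))
(17*37)*C(x) = (17*37)*(2*sqrt(5)) = 629*(2*sqrt(5)) = 1258*sqrt(5)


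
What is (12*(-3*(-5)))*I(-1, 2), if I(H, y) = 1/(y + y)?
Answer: 45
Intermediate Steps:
I(H, y) = 1/(2*y)
(12*(-3*(-5)))*I(-1, 2) = (12*(-3*(-5)))*((½)/2) = (12*15)*((½)*(½)) = 180*(¼) = 45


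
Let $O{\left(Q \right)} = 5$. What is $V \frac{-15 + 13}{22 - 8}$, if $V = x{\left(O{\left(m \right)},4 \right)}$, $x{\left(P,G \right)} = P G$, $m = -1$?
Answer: $- \frac{20}{7} \approx -2.8571$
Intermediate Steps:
$x{\left(P,G \right)} = G P$
$V = 20$ ($V = 4 \cdot 5 = 20$)
$V \frac{-15 + 13}{22 - 8} = 20 \frac{-15 + 13}{22 - 8} = 20 \left(- \frac{2}{14}\right) = 20 \left(\left(-2\right) \frac{1}{14}\right) = 20 \left(- \frac{1}{7}\right) = - \frac{20}{7}$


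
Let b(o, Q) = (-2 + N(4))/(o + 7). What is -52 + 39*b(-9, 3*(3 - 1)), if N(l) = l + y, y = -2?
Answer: -52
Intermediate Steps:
N(l) = -2 + l (N(l) = l - 2 = -2 + l)
b(o, Q) = 0 (b(o, Q) = (-2 + (-2 + 4))/(o + 7) = (-2 + 2)/(7 + o) = 0/(7 + o) = 0)
-52 + 39*b(-9, 3*(3 - 1)) = -52 + 39*0 = -52 + 0 = -52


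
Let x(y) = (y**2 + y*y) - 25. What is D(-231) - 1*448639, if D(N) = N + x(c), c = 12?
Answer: -448607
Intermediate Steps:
x(y) = -25 + 2*y**2 (x(y) = (y**2 + y**2) - 25 = 2*y**2 - 25 = -25 + 2*y**2)
D(N) = 263 + N (D(N) = N + (-25 + 2*12**2) = N + (-25 + 2*144) = N + (-25 + 288) = N + 263 = 263 + N)
D(-231) - 1*448639 = (263 - 231) - 1*448639 = 32 - 448639 = -448607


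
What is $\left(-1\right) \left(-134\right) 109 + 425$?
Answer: $15031$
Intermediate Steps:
$\left(-1\right) \left(-134\right) 109 + 425 = 134 \cdot 109 + 425 = 14606 + 425 = 15031$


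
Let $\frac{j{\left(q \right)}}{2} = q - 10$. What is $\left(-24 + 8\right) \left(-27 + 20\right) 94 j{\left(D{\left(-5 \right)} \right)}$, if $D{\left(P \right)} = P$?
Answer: $-315840$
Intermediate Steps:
$j{\left(q \right)} = -20 + 2 q$ ($j{\left(q \right)} = 2 \left(q - 10\right) = 2 \left(-10 + q\right) = -20 + 2 q$)
$\left(-24 + 8\right) \left(-27 + 20\right) 94 j{\left(D{\left(-5 \right)} \right)} = \left(-24 + 8\right) \left(-27 + 20\right) 94 \left(-20 + 2 \left(-5\right)\right) = \left(-16\right) \left(-7\right) 94 \left(-20 - 10\right) = 112 \cdot 94 \left(-30\right) = 10528 \left(-30\right) = -315840$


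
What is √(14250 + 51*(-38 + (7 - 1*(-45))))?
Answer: 2*√3741 ≈ 122.33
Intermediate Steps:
√(14250 + 51*(-38 + (7 - 1*(-45)))) = √(14250 + 51*(-38 + (7 + 45))) = √(14250 + 51*(-38 + 52)) = √(14250 + 51*14) = √(14250 + 714) = √14964 = 2*√3741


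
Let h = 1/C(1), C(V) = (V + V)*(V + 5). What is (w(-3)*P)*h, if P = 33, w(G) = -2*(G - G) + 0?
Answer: 0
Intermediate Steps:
w(G) = 0 (w(G) = -2*0 + 0 = 0 + 0 = 0)
C(V) = 2*V*(5 + V) (C(V) = (2*V)*(5 + V) = 2*V*(5 + V))
h = 1/12 (h = 1/(2*1*(5 + 1)) = 1/(2*1*6) = 1/12 ≈ 0.083333)
(w(-3)*P)*h = (0*33)*(1/12) = 0*(1/12) = 0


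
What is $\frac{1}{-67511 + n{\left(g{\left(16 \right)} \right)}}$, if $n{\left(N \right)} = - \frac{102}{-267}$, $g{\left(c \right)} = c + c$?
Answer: $- \frac{89}{6008445} \approx -1.4812 \cdot 10^{-5}$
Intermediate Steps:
$g{\left(c \right)} = 2 c$
$n{\left(N \right)} = \frac{34}{89}$ ($n{\left(N \right)} = \left(-102\right) \left(- \frac{1}{267}\right) = \frac{34}{89}$)
$\frac{1}{-67511 + n{\left(g{\left(16 \right)} \right)}} = \frac{1}{-67511 + \frac{34}{89}} = \frac{1}{- \frac{6008445}{89}} = - \frac{89}{6008445}$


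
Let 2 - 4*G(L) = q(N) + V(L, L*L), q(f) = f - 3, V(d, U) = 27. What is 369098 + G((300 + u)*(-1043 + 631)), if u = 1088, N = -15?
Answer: 1476385/4 ≈ 3.6910e+5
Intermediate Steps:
q(f) = -3 + f
G(L) = -7/4 (G(L) = ½ - ((-3 - 15) + 27)/4 = ½ - (-18 + 27)/4 = ½ - ¼*9 = ½ - 9/4 = -7/4)
369098 + G((300 + u)*(-1043 + 631)) = 369098 - 7/4 = 1476385/4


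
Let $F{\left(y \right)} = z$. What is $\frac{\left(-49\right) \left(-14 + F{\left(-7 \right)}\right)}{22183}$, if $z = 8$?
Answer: $\frac{42}{3169} \approx 0.013253$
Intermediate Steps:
$F{\left(y \right)} = 8$
$\frac{\left(-49\right) \left(-14 + F{\left(-7 \right)}\right)}{22183} = \frac{\left(-49\right) \left(-14 + 8\right)}{22183} = \left(-49\right) \left(-6\right) \frac{1}{22183} = 294 \cdot \frac{1}{22183} = \frac{42}{3169}$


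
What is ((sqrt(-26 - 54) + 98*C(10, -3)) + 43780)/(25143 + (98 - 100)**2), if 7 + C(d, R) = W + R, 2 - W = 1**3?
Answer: 42898/25147 + 4*I*sqrt(5)/25147 ≈ 1.7059 + 0.00035568*I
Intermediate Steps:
W = 1 (W = 2 - 1*1**3 = 2 - 1*1 = 2 - 1 = 1)
C(d, R) = -6 + R (C(d, R) = -7 + (1 + R) = -6 + R)
((sqrt(-26 - 54) + 98*C(10, -3)) + 43780)/(25143 + (98 - 100)**2) = ((sqrt(-26 - 54) + 98*(-6 - 3)) + 43780)/(25143 + (98 - 100)**2) = ((sqrt(-80) + 98*(-9)) + 43780)/(25143 + (-2)**2) = ((4*I*sqrt(5) - 882) + 43780)/(25143 + 4) = ((-882 + 4*I*sqrt(5)) + 43780)/25147 = (42898 + 4*I*sqrt(5))*(1/25147) = 42898/25147 + 4*I*sqrt(5)/25147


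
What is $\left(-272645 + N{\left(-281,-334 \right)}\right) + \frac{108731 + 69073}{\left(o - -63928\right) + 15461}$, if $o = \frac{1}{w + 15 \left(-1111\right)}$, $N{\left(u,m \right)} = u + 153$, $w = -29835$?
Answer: $- \frac{1006957401751727}{3691588499} \approx -2.7277 \cdot 10^{5}$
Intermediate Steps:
$N{\left(u,m \right)} = 153 + u$
$o = - \frac{1}{46500}$ ($o = \frac{1}{-29835 + 15 \left(-1111\right)} = \frac{1}{-29835 - 16665} = \frac{1}{-46500} = - \frac{1}{46500} \approx -2.1505 \cdot 10^{-5}$)
$\left(-272645 + N{\left(-281,-334 \right)}\right) + \frac{108731 + 69073}{\left(o - -63928\right) + 15461} = \left(-272645 + \left(153 - 281\right)\right) + \frac{108731 + 69073}{\left(- \frac{1}{46500} - -63928\right) + 15461} = \left(-272645 - 128\right) + \frac{177804}{\left(- \frac{1}{46500} + 63928\right) + 15461} = -272773 + \frac{177804}{\frac{2972651999}{46500} + 15461} = -272773 + \frac{177804}{\frac{3691588499}{46500}} = -272773 + 177804 \cdot \frac{46500}{3691588499} = -272773 + \frac{8267886000}{3691588499} = - \frac{1006957401751727}{3691588499}$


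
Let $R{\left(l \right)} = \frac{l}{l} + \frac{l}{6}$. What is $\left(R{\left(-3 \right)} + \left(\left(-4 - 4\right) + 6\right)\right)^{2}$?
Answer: $\frac{9}{4} \approx 2.25$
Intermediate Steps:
$R{\left(l \right)} = 1 + \frac{l}{6}$ ($R{\left(l \right)} = 1 + l \frac{1}{6} = 1 + \frac{l}{6}$)
$\left(R{\left(-3 \right)} + \left(\left(-4 - 4\right) + 6\right)\right)^{2} = \left(\left(1 + \frac{1}{6} \left(-3\right)\right) + \left(\left(-4 - 4\right) + 6\right)\right)^{2} = \left(\left(1 - \frac{1}{2}\right) + \left(-8 + 6\right)\right)^{2} = \left(\frac{1}{2} - 2\right)^{2} = \left(- \frac{3}{2}\right)^{2} = \frac{9}{4}$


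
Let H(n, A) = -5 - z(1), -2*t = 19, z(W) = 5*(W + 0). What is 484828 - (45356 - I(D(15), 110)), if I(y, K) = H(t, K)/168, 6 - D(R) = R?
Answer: 36915643/84 ≈ 4.3947e+5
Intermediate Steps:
z(W) = 5*W
t = -19/2 (t = -½*19 = -19/2 ≈ -9.5000)
D(R) = 6 - R
H(n, A) = -10 (H(n, A) = -5 - 5 = -10)
I(y, K) = -5/84 (I(y, K) = -10/168 = -10*1/168 = -5/84)
484828 - (45356 - I(D(15), 110)) = 484828 - (45356 - 1*(-5/84)) = 484828 - (45356 + 5/84) = 484828 - 1*3809909/84 = 484828 - 3809909/84 = 36915643/84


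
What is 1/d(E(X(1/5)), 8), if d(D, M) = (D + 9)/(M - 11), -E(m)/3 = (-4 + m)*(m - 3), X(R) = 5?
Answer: -1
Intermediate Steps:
E(m) = -3*(-4 + m)*(-3 + m) (E(m) = -3*(-4 + m)*(m - 3) = -3*(-4 + m)*(-3 + m))
d(D, M) = (9 + D)/(-11 + M)
1/d(E(X(1/5)), 8) = 1/((9 + (-36 - 3*5**2 + 21*5))/(-11 + 8)) = 1/((9 + (-36 - 3*25 + 105))/(-3)) = 1/(-(9 + (-36 - 75 + 105))/3) = 1/(-(9 - 6)/3) = 1/(-1/3*3) = 1/(-1) = -1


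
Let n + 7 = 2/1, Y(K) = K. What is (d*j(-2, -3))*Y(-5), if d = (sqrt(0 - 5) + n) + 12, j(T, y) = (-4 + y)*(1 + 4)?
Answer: 1225 + 175*I*sqrt(5) ≈ 1225.0 + 391.31*I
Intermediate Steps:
n = -5 (n = -7 + 2/1 = -7 + 2*1 = -7 + 2 = -5)
j(T, y) = -20 + 5*y (j(T, y) = (-4 + y)*5 = -20 + 5*y)
d = 7 + I*sqrt(5) (d = (sqrt(0 - 5) - 5) + 12 = (sqrt(-5) - 5) + 12 = (I*sqrt(5) - 5) + 12 = (-5 + I*sqrt(5)) + 12 = 7 + I*sqrt(5) ≈ 7.0 + 2.2361*I)
(d*j(-2, -3))*Y(-5) = ((7 + I*sqrt(5))*(-20 + 5*(-3)))*(-5) = ((7 + I*sqrt(5))*(-20 - 15))*(-5) = ((7 + I*sqrt(5))*(-35))*(-5) = (-245 - 35*I*sqrt(5))*(-5) = 1225 + 175*I*sqrt(5)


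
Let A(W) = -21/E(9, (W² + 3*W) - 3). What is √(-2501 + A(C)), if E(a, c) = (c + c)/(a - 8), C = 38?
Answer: I*√24189987410/3110 ≈ 50.01*I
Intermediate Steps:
E(a, c) = 2*c/(-8 + a) (E(a, c) = (2*c)/(-8 + a) = 2*c/(-8 + a))
A(W) = -21/(-6 + 2*W² + 6*W) (A(W) = -21*(-8 + 9)/(2*((W² + 3*W) - 3)) = -21*1/(2*(-3 + W² + 3*W)) = -21/(-6 + 2*W² + 6*W))
√(-2501 + A(C)) = √(-2501 - 21/(-6 + 2*38² + 6*38)) = √(-2501 - 21/(-6 + 2*1444 + 228)) = √(-2501 - 21/(-6 + 2888 + 228)) = √(-2501 - 21/3110) = √(-7778131/3110) = I*√24189987410/3110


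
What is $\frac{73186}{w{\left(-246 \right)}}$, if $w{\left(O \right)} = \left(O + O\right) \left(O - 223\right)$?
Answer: $\frac{36593}{115374} \approx 0.31717$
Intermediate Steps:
$w{\left(O \right)} = 2 O \left(-223 + O\right)$
$\frac{73186}{w{\left(-246 \right)}} = \frac{73186}{2 \left(-246\right) \left(-223 - 246\right)} = \frac{73186}{2 \left(-246\right) \left(-469\right)} = \frac{73186}{230748} = 73186 \cdot \frac{1}{230748} = \frac{36593}{115374}$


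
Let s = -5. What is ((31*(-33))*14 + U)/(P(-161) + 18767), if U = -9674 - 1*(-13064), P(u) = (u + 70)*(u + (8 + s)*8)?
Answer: -5466/15617 ≈ -0.35000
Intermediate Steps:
P(u) = (24 + u)*(70 + u) (P(u) = (u + 70)*(u + (8 - 5)*8) = (70 + u)*(u + 3*8) = (70 + u)*(u + 24) = (70 + u)*(24 + u) = (24 + u)*(70 + u))
U = 3390 (U = -9674 + 13064 = 3390)
((31*(-33))*14 + U)/(P(-161) + 18767) = ((31*(-33))*14 + 3390)/((1680 + (-161)**2 + 94*(-161)) + 18767) = (-1023*14 + 3390)/((1680 + 25921 - 15134) + 18767) = (-14322 + 3390)/(12467 + 18767) = -10932/31234 = -10932*1/31234 = -5466/15617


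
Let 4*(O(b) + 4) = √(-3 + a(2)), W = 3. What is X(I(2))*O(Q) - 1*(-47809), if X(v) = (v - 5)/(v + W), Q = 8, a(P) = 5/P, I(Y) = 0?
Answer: 143447/3 - 5*I*√2/24 ≈ 47816.0 - 0.29463*I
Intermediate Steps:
O(b) = -4 + I*√2/8 (O(b) = -4 + √(-3 + 5/2)/4 = -4 + √(-½)/4 = -4 + (I*√2/2)/4 = -4 + I*√2/8)
X(v) = (-5 + v)/(3 + v) (X(v) = (v - 5)/(v + 3) = (-5 + v)/(3 + v))
X(I(2))*O(Q) - 1*(-47809) = ((-5 + 0)/(3 + 0))*(-4 + I*√2/8) - 1*(-47809) = (-5/3)*(-4 + I*√2/8) + 47809 = ((⅓)*(-5))*(-4 + I*√2/8) + 47809 = -5*(-4 + I*√2/8)/3 + 47809 = (20/3 - 5*I*√2/24) + 47809 = 143447/3 - 5*I*√2/24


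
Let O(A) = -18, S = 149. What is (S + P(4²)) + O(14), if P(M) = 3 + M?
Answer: 150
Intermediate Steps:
(S + P(4²)) + O(14) = (149 + (3 + 4²)) - 18 = (149 + (3 + 16)) - 18 = (149 + 19) - 18 = 168 - 18 = 150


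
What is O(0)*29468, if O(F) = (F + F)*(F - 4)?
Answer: 0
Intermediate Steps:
O(F) = 2*F*(-4 + F) (O(F) = (2*F)*(-4 + F) = 2*F*(-4 + F))
O(0)*29468 = (2*0*(-4 + 0))*29468 = (2*0*(-4))*29468 = 0*29468 = 0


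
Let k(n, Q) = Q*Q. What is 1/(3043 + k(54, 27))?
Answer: 1/3772 ≈ 0.00026511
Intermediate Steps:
k(n, Q) = Q**2
1/(3043 + k(54, 27)) = 1/(3043 + 27**2) = 1/(3043 + 729) = 1/3772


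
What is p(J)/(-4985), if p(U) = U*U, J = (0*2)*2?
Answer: 0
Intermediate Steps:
J = 0 (J = 0*2 = 0)
p(U) = U**2
p(J)/(-4985) = 0**2/(-4985) = 0*(-1/4985) = 0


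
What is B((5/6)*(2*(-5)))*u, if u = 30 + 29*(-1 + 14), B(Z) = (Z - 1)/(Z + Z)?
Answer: 5698/25 ≈ 227.92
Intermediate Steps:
B(Z) = (-1 + Z)/(2*Z) (B(Z) = (-1 + Z)/((2*Z)) = (-1 + Z)*(1/(2*Z)) = (-1 + Z)/(2*Z))
u = 407 (u = 30 + 29*13 = 30 + 377 = 407)
B((5/6)*(2*(-5)))*u = ((-1 + (5/6)*(2*(-5)))/(2*(((5/6)*(2*(-5))))))*407 = ((-1 + (5*(⅙))*(-10))/(2*(((5*(⅙))*(-10)))))*407 = ((-1 + (⅚)*(-10))/(2*(((⅚)*(-10)))))*407 = ((-1 - 25/3)/(2*(-25/3)))*407 = ((½)*(-3/25)*(-28/3))*407 = (14/25)*407 = 5698/25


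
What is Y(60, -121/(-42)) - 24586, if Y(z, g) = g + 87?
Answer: -1028837/42 ≈ -24496.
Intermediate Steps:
Y(z, g) = 87 + g
Y(60, -121/(-42)) - 24586 = (87 - 121/(-42)) - 24586 = (87 - 121*(-1/42)) - 24586 = (87 + 121/42) - 24586 = 3775/42 - 24586 = -1028837/42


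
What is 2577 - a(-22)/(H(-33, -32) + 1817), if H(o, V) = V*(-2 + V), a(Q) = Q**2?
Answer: 7485701/2905 ≈ 2576.8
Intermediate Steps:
2577 - a(-22)/(H(-33, -32) + 1817) = 2577 - (-22)**2/(-32*(-2 - 32) + 1817) = 2577 - 484/(-32*(-34) + 1817) = 2577 - 484/(1088 + 1817) = 2577 - 484/2905 = 7485701/2905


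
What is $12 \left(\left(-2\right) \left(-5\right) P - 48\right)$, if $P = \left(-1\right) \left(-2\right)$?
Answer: $-336$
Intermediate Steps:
$P = 2$
$12 \left(\left(-2\right) \left(-5\right) P - 48\right) = 12 \left(\left(-2\right) \left(-5\right) 2 - 48\right) = 12 \left(10 \cdot 2 - 48\right) = 12 \left(20 - 48\right) = 12 \left(-28\right) = -336$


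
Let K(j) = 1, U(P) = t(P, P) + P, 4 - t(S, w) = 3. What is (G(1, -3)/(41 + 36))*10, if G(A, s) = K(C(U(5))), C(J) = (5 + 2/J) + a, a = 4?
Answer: 10/77 ≈ 0.12987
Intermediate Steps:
t(S, w) = 1 (t(S, w) = 4 - 1*3 = 4 - 3 = 1)
U(P) = 1 + P
C(J) = 9 + 2/J (C(J) = (5 + 2/J) + 4 = 9 + 2/J)
G(A, s) = 1
(G(1, -3)/(41 + 36))*10 = (1/(41 + 36))*10 = (1/77)*10 = 10/77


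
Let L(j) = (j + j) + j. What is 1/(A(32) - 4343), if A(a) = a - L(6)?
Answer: -1/4329 ≈ -0.00023100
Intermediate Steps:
L(j) = 3*j (L(j) = 2*j + j = 3*j)
A(a) = -18 + a (A(a) = a - 3*6 = a - 1*18 = a - 18 = -18 + a)
1/(A(32) - 4343) = 1/((-18 + 32) - 4343) = 1/(14 - 4343) = 1/(-4329) = -1/4329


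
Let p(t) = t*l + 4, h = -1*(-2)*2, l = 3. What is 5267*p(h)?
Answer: 84272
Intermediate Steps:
h = 4 (h = 2*2 = 4)
p(t) = 4 + 3*t (p(t) = t*3 + 4 = 3*t + 4 = 4 + 3*t)
5267*p(h) = 5267*(4 + 3*4) = 5267*(4 + 12) = 5267*16 = 84272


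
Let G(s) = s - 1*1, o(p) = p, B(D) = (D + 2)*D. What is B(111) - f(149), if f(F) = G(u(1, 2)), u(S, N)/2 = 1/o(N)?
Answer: 12543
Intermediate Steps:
B(D) = D*(2 + D) (B(D) = (2 + D)*D = D*(2 + D))
u(S, N) = 2/N
G(s) = -1 + s (G(s) = s - 1 = -1 + s)
f(F) = 0 (f(F) = -1 + 2/2 = -1 + 2*(½) = -1 + 1 = 0)
B(111) - f(149) = 111*(2 + 111) - 1*0 = 111*113 + 0 = 12543 + 0 = 12543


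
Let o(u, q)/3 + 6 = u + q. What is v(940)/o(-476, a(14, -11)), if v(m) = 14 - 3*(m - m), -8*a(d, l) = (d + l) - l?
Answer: -56/5805 ≈ -0.0096469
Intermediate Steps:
a(d, l) = -d/8 (a(d, l) = -((d + l) - l)/8 = -d/8)
v(m) = 14 (v(m) = 14 - 3*0 = 14 + 0 = 14)
o(u, q) = -18 + 3*q + 3*u (o(u, q) = -18 + 3*(u + q) = -18 + 3*(q + u) = -18 + (3*q + 3*u) = -18 + 3*q + 3*u)
v(940)/o(-476, a(14, -11)) = 14/(-18 + 3*(-⅛*14) + 3*(-476)) = 14/(-18 + 3*(-7/4) - 1428) = 14/(-18 - 21/4 - 1428) = 14/(-5805/4) = 14*(-4/5805) = -56/5805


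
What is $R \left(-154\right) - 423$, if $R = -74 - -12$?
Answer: $9125$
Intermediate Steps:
$R = -62$ ($R = -74 + 12 = -62$)
$R \left(-154\right) - 423 = \left(-62\right) \left(-154\right) - 423 = 9548 - 423 = 9125$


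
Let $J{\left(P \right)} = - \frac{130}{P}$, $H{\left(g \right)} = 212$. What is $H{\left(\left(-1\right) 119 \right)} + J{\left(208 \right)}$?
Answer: $\frac{1691}{8} \approx 211.38$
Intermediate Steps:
$H{\left(\left(-1\right) 119 \right)} + J{\left(208 \right)} = 212 - \frac{130}{208} = 212 - \frac{5}{8} = \frac{1691}{8}$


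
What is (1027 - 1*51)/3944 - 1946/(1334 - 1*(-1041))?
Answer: -669628/1170875 ≈ -0.57190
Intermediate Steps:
(1027 - 1*51)/3944 - 1946/(1334 - 1*(-1041)) = (1027 - 51)*(1/3944) - 1946/(1334 + 1041) = 976*(1/3944) - 1946/2375 = 122/493 - 1946*1/2375 = 122/493 - 1946/2375 = -669628/1170875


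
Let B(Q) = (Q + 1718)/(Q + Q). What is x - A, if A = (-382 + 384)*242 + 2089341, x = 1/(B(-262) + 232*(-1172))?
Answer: -74439123457231/35619788 ≈ -2.0898e+6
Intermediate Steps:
B(Q) = (1718 + Q)/(2*Q) (B(Q) = (1718 + Q)/((2*Q)) = (1718 + Q)*(1/(2*Q)) = (1718 + Q)/(2*Q))
x = -131/35619788 (x = 1/((½)*(1718 - 262)/(-262) + 232*(-1172)) = 1/((½)*(-1/262)*1456 - 271904) = 1/(-364/131 - 271904) = 1/(-35619788/131) = -131/35619788 ≈ -3.6777e-6)
A = 2089825 (A = 2*242 + 2089341 = 484 + 2089341 = 2089825)
x - A = -131/35619788 - 1*2089825 = -131/35619788 - 2089825 = -74439123457231/35619788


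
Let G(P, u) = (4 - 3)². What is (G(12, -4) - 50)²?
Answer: 2401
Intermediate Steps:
G(P, u) = 1 (G(P, u) = 1² = 1)
(G(12, -4) - 50)² = (1 - 50)² = (-49)² = 2401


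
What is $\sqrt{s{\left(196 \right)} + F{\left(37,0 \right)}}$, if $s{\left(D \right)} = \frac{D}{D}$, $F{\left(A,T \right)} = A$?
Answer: $\sqrt{38} \approx 6.1644$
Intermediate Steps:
$s{\left(D \right)} = 1$
$\sqrt{s{\left(196 \right)} + F{\left(37,0 \right)}} = \sqrt{1 + 37} = \sqrt{38}$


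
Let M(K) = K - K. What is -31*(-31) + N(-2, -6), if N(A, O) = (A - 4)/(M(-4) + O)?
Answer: 962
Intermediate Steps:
M(K) = 0
N(A, O) = (-4 + A)/O (N(A, O) = (A - 4)/(0 + O) = (-4 + A)/O)
-31*(-31) + N(-2, -6) = -31*(-31) + (-4 - 2)/(-6) = 961 - ⅙*(-6) = 961 + 1 = 962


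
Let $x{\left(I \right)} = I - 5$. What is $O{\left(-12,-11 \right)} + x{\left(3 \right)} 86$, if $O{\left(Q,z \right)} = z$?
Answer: $-183$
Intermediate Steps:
$x{\left(I \right)} = -5 + I$
$O{\left(-12,-11 \right)} + x{\left(3 \right)} 86 = -11 + \left(-5 + 3\right) 86 = -11 - 172 = -183$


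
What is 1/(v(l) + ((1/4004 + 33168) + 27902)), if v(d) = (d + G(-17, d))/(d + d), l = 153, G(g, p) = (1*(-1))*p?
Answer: 4004/244524281 ≈ 1.6375e-5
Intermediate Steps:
G(g, p) = -p
v(d) = 0 (v(d) = (d - d)/(d + d) = 0/((2*d)) = 0*(1/(2*d)) = 0)
1/(v(l) + ((1/4004 + 33168) + 27902)) = 1/(0 + ((1/4004 + 33168) + 27902)) = 1/(0 + (132804673/4004 + 27902)) = 1/(0 + 244524281/4004) = 1/(244524281/4004) = 4004/244524281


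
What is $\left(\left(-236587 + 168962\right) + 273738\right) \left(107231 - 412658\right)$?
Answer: $-62952475251$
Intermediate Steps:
$\left(\left(-236587 + 168962\right) + 273738\right) \left(107231 - 412658\right) = \left(-67625 + 273738\right) \left(-305427\right) = 206113 \left(-305427\right) = -62952475251$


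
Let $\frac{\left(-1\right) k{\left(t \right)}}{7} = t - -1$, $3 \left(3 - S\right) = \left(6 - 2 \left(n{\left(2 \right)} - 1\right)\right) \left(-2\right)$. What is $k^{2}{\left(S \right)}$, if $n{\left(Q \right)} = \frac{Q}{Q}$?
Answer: $3136$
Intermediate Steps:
$n{\left(Q \right)} = 1$
$S = 7$ ($S = 3 - \frac{\left(6 - 2 \left(1 - 1\right)\right) \left(-2\right)}{3} = 3 - \frac{\left(6 - 0\right) \left(-2\right)}{3} = 3 - \frac{\left(6 + 0\right) \left(-2\right)}{3} = 3 - \frac{6 \left(-2\right)}{3} = 3 - -4 = 3 + 4 = 7$)
$k{\left(t \right)} = -7 - 7 t$ ($k{\left(t \right)} = - 7 \left(t - -1\right) = - 7 \left(t + 1\right) = - 7 \left(1 + t\right) = -7 - 7 t$)
$k^{2}{\left(S \right)} = \left(-7 - 49\right)^{2} = \left(-56\right)^{2} = 3136$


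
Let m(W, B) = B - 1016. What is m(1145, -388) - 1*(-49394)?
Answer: 47990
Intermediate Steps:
m(W, B) = -1016 + B
m(1145, -388) - 1*(-49394) = (-1016 - 388) - 1*(-49394) = -1404 + 49394 = 47990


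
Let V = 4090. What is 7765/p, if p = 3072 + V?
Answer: 7765/7162 ≈ 1.0842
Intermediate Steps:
p = 7162 (p = 3072 + 4090 = 7162)
7765/p = 7765/7162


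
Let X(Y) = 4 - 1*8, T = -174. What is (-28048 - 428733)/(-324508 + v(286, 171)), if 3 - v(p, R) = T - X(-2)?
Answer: 456781/324335 ≈ 1.4084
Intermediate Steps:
X(Y) = -4 (X(Y) = 4 - 8 = -4)
v(p, R) = 173 (v(p, R) = 3 - (-174 - 1*(-4)) = 3 - (-174 + 4) = 3 - 1*(-170) = 3 + 170 = 173)
(-28048 - 428733)/(-324508 + v(286, 171)) = (-28048 - 428733)/(-324508 + 173) = -456781/(-324335) = -456781*(-1/324335) = 456781/324335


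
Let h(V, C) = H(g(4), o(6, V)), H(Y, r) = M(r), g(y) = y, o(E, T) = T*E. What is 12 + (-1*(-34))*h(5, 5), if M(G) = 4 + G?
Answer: 1168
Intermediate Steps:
o(E, T) = E*T
H(Y, r) = 4 + r
h(V, C) = 4 + 6*V
12 + (-1*(-34))*h(5, 5) = 12 + (-1*(-34))*(4 + 6*5) = 12 + 34*(4 + 30) = 12 + 34*34 = 12 + 1156 = 1168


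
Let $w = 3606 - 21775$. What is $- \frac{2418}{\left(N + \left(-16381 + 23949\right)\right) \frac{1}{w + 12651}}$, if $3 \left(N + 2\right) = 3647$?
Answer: $\frac{40027572}{26345} \approx 1519.4$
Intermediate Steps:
$N = \frac{3641}{3}$ ($N = -2 + \frac{1}{3} \cdot 3647 = -2 + \frac{3647}{3} = \frac{3641}{3} \approx 1213.7$)
$w = -18169$
$- \frac{2418}{\left(N + \left(-16381 + 23949\right)\right) \frac{1}{w + 12651}} = - \frac{2418}{\left(\frac{3641}{3} + \left(-16381 + 23949\right)\right) \frac{1}{-18169 + 12651}} = - \frac{2418}{\left(\frac{3641}{3} + 7568\right) \frac{1}{-5518}} = - \frac{2418}{\frac{26345}{3} \left(- \frac{1}{5518}\right)} = - \frac{2418}{- \frac{26345}{16554}} = \left(-2418\right) \left(- \frac{16554}{26345}\right) = \frac{40027572}{26345}$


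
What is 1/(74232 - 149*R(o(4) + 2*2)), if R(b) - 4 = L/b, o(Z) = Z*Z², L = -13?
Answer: 68/5009185 ≈ 1.3575e-5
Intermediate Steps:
o(Z) = Z³
R(b) = 4 - 13/b
1/(74232 - 149*R(o(4) + 2*2)) = 1/(74232 - 149*(4 - 13/(4³ + 2*2))) = 1/(74232 - 149*(4 - 13/(64 + 4))) = 1/(74232 - 149*(4 - 13/68)) = 1/(74232 - 149*259/68) = 1/(74232 - 38591/68) = 1/(5009185/68) = 68/5009185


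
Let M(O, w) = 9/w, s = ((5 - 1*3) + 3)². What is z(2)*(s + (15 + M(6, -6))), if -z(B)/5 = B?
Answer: -385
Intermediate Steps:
z(B) = -5*B
s = 25 (s = ((5 - 3) + 3)² = (2 + 3)² = 5² = 25)
z(2)*(s + (15 + M(6, -6))) = (-5*2)*(25 + (15 + 9/(-6))) = -10*(25 + (15 + 9*(-⅙))) = -10*(25 + (15 - 3/2)) = -10*(25 + 27/2) = -10*77/2 = -385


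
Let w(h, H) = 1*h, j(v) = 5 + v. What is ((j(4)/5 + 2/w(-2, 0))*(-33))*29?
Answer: -3828/5 ≈ -765.60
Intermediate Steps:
w(h, H) = h
((j(4)/5 + 2/w(-2, 0))*(-33))*29 = (((5 + 4)/5 + 2/(-2))*(-33))*29 = ((9*(⅕) + 2*(-½))*(-33))*29 = ((9/5 - 1)*(-33))*29 = ((⅘)*(-33))*29 = -132/5*29 = -3828/5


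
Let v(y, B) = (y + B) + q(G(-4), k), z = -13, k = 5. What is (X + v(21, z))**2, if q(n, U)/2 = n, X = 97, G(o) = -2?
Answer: 10201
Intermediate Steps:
q(n, U) = 2*n
v(y, B) = -4 + B + y (v(y, B) = (y + B) + 2*(-2) = (B + y) - 4 = -4 + B + y)
(X + v(21, z))**2 = (97 + (-4 - 13 + 21))**2 = (97 + 4)**2 = 101**2 = 10201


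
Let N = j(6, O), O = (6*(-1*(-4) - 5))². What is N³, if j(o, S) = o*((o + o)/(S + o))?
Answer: 1728/343 ≈ 5.0379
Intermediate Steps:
O = 36 (O = (6*(4 - 5))² = (6*(-1))² = (-6)² = 36)
j(o, S) = 2*o²/(S + o) (j(o, S) = o*((2*o)/(S + o)) = o*(2*o/(S + o)) = 2*o²/(S + o))
N = 12/7 (N = 2*6²/(36 + 6) = 2*36/42 = 2*36*(1/42) = 12/7 ≈ 1.7143)
N³ = (12/7)³ = 1728/343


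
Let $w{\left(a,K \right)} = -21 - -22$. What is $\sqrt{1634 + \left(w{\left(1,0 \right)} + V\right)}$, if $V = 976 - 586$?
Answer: $45$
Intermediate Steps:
$V = 390$ ($V = 976 - 586 = 390$)
$w{\left(a,K \right)} = 1$ ($w{\left(a,K \right)} = -21 + 22 = 1$)
$\sqrt{1634 + \left(w{\left(1,0 \right)} + V\right)} = \sqrt{1634 + \left(1 + 390\right)} = \sqrt{1634 + 391} = \sqrt{2025} = 45$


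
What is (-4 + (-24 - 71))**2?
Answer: 9801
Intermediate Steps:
(-4 + (-24 - 71))**2 = (-4 - 95)**2 = (-99)**2 = 9801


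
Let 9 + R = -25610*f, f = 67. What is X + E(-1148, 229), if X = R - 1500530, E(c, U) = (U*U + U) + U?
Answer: -3163510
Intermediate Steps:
R = -1715879 (R = -9 - 25610*67 = -9 - 1715870 = -1715879)
E(c, U) = U² + 2*U (E(c, U) = (U² + U) + U = (U + U²) + U = U² + 2*U)
X = -3216409 (X = -1715879 - 1500530 = -3216409)
X + E(-1148, 229) = -3216409 + 229*(2 + 229) = -3216409 + 229*231 = -3216409 + 52899 = -3163510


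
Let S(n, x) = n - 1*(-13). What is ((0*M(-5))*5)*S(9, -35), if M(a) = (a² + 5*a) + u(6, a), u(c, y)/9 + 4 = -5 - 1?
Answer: 0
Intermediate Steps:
u(c, y) = -90 (u(c, y) = -36 + 9*(-5 - 1) = -36 + 9*(-6) = -36 - 54 = -90)
M(a) = -90 + a² + 5*a (M(a) = (a² + 5*a) - 90 = -90 + a² + 5*a)
S(n, x) = 13 + n (S(n, x) = n + 13 = 13 + n)
((0*M(-5))*5)*S(9, -35) = ((0*(-90 + (-5)² + 5*(-5)))*5)*(13 + 9) = ((0*(-90 + 25 - 25))*5)*22 = ((0*(-90))*5)*22 = (0*5)*22 = 0*22 = 0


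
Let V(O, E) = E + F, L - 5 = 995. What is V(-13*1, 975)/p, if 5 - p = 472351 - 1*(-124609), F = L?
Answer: -395/119391 ≈ -0.0033085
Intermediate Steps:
L = 1000 (L = 5 + 995 = 1000)
F = 1000
p = -596955 (p = 5 - (472351 - 1*(-124609)) = 5 - (472351 + 124609) = 5 - 1*596960 = 5 - 596960 = -596955)
V(O, E) = 1000 + E (V(O, E) = E + 1000 = 1000 + E)
V(-13*1, 975)/p = (1000 + 975)/(-596955) = 1975*(-1/596955) = -395/119391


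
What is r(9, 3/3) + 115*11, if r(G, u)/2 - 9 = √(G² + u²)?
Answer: 1283 + 2*√82 ≈ 1301.1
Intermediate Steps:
r(G, u) = 18 + 2*√(G² + u²)
r(9, 3/3) + 115*11 = (18 + 2*√(9² + (3/3)²)) + 115*11 = (18 + 2*√(81 + (3*(⅓))²)) + 1265 = (18 + 2*√(81 + 1²)) + 1265 = (18 + 2*√(81 + 1)) + 1265 = (18 + 2*√82) + 1265 = 1283 + 2*√82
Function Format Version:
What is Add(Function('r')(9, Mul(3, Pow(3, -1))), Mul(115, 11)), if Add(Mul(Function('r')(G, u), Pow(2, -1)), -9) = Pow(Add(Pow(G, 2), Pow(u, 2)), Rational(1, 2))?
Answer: Add(1283, Mul(2, Pow(82, Rational(1, 2)))) ≈ 1301.1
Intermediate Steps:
Function('r')(G, u) = Add(18, Mul(2, Pow(Add(Pow(G, 2), Pow(u, 2)), Rational(1, 2))))
Add(Function('r')(9, Mul(3, Pow(3, -1))), Mul(115, 11)) = Add(Add(18, Mul(2, Pow(Add(Pow(9, 2), Pow(Mul(3, Pow(3, -1)), 2)), Rational(1, 2)))), Mul(115, 11)) = Add(Add(18, Mul(2, Pow(Add(81, Pow(Mul(3, Rational(1, 3)), 2)), Rational(1, 2)))), 1265) = Add(Add(18, Mul(2, Pow(Add(81, Pow(1, 2)), Rational(1, 2)))), 1265) = Add(Add(18, Mul(2, Pow(Add(81, 1), Rational(1, 2)))), 1265) = Add(Add(18, Mul(2, Pow(82, Rational(1, 2)))), 1265) = Add(1283, Mul(2, Pow(82, Rational(1, 2))))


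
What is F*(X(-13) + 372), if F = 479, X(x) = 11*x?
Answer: 109691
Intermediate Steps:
F*(X(-13) + 372) = 479*(11*(-13) + 372) = 479*(-143 + 372) = 479*229 = 109691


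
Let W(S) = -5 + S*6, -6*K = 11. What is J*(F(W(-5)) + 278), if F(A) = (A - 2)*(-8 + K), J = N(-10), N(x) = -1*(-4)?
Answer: 7702/3 ≈ 2567.3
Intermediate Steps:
K = -11/6 (K = -1/6*11 = -11/6 ≈ -1.8333)
N(x) = 4
J = 4
W(S) = -5 + 6*S
F(A) = 59/3 - 59*A/6 (F(A) = (A - 2)*(-8 - 11/6) = (-2 + A)*(-59/6) = 59/3 - 59*A/6)
J*(F(W(-5)) + 278) = 4*((59/3 - 59*(-5 + 6*(-5))/6) + 278) = 4*((59/3 - 59*(-5 - 30)/6) + 278) = 4*((59/3 - 59/6*(-35)) + 278) = 4*((59/3 + 2065/6) + 278) = 4*(2183/6 + 278) = 4*(3851/6) = 7702/3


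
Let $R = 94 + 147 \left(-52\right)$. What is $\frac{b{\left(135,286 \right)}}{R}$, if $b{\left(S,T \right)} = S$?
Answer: $- \frac{27}{1510} \approx -0.017881$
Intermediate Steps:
$R = -7550$ ($R = 94 - 7644 = -7550$)
$\frac{b{\left(135,286 \right)}}{R} = \frac{135}{-7550} = 135 \left(- \frac{1}{7550}\right) = - \frac{27}{1510}$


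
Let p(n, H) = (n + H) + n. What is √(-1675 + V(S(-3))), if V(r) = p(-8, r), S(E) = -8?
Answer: I*√1699 ≈ 41.219*I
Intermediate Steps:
p(n, H) = H + 2*n (p(n, H) = (H + n) + n = H + 2*n)
V(r) = -16 + r (V(r) = r + 2*(-8) = r - 16 = -16 + r)
√(-1675 + V(S(-3))) = √(-1675 + (-16 - 8)) = √(-1675 - 24) = √(-1699) = I*√1699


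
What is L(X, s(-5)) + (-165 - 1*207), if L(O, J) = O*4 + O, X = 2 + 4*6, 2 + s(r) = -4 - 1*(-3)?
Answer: -242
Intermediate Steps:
s(r) = -3 (s(r) = -2 + (-4 - 1*(-3)) = -2 + (-4 + 3) = -2 - 1 = -3)
X = 26 (X = 2 + 24 = 26)
L(O, J) = 5*O (L(O, J) = 4*O + O = 5*O)
L(X, s(-5)) + (-165 - 1*207) = 5*26 + (-165 - 1*207) = 130 + (-165 - 207) = 130 - 372 = -242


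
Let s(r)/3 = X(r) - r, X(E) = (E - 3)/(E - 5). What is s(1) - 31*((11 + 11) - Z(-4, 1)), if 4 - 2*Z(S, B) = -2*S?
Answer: -1491/2 ≈ -745.50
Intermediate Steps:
Z(S, B) = 2 + S (Z(S, B) = 2 - (-1)*S = 2 + S)
X(E) = (-3 + E)/(-5 + E)
s(r) = -3*r + 3*(-3 + r)/(-5 + r) (s(r) = 3*((-3 + r)/(-5 + r) - r) = 3*(-r + (-3 + r)/(-5 + r)) = -3*r + 3*(-3 + r)/(-5 + r))
s(1) - 31*((11 + 11) - Z(-4, 1)) = 3*(-3 - 1*1² + 6*1)/(-5 + 1) - 31*((11 + 11) - (2 - 4)) = 3*(-3 - 1*1 + 6)/(-4) - 31*(22 - 1*(-2)) = 3*(-¼)*(-3 - 1 + 6) - 31*(22 + 2) = 3*(-¼)*2 - 31*24 = -3/2 - 744 = -1491/2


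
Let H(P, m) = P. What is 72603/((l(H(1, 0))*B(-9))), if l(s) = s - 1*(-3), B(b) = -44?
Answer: -72603/176 ≈ -412.52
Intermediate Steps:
l(s) = 3 + s (l(s) = s + 3 = 3 + s)
72603/((l(H(1, 0))*B(-9))) = 72603/(((3 + 1)*(-44))) = 72603/((4*(-44))) = 72603/(-176) = 72603*(-1/176) = -72603/176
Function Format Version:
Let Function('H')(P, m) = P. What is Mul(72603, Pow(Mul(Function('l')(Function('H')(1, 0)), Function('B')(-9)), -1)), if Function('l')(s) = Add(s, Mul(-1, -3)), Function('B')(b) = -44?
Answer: Rational(-72603, 176) ≈ -412.52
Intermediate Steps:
Function('l')(s) = Add(3, s) (Function('l')(s) = Add(s, 3) = Add(3, s))
Mul(72603, Pow(Mul(Function('l')(Function('H')(1, 0)), Function('B')(-9)), -1)) = Mul(72603, Pow(Mul(Add(3, 1), -44), -1)) = Mul(72603, Pow(Mul(4, -44), -1)) = Mul(72603, Pow(-176, -1)) = Mul(72603, Rational(-1, 176)) = Rational(-72603, 176)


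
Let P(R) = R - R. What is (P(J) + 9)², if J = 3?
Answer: 81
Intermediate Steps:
P(R) = 0
(P(J) + 9)² = (0 + 9)² = 9² = 81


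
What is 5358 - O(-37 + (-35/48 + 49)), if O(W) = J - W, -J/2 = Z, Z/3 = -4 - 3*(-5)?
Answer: 260893/48 ≈ 5435.3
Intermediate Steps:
Z = 33 (Z = 3*(-4 - 3*(-5)) = 3*(-4 + 15) = 3*11 = 33)
J = -66 (J = -2*33 = -66)
O(W) = -66 - W
5358 - O(-37 + (-35/48 + 49)) = 5358 - (-66 - (-37 + (-35/48 + 49))) = 5358 - (-66 - (-37 + 2317/48)) = 5358 - (-66 - 1*541/48) = 5358 - (-66 - 541/48) = 5358 - 1*(-3709/48) = 5358 + 3709/48 = 260893/48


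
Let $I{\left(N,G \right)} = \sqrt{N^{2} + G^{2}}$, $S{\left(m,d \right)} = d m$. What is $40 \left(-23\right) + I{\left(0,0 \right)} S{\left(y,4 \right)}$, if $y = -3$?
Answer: $-920$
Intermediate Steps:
$I{\left(N,G \right)} = \sqrt{G^{2} + N^{2}}$
$40 \left(-23\right) + I{\left(0,0 \right)} S{\left(y,4 \right)} = 40 \left(-23\right) + \sqrt{0^{2} + 0^{2}} \cdot 4 \left(-3\right) = -920 + \sqrt{0 + 0} \left(-12\right) = -920 + \sqrt{0} \left(-12\right) = -920 + 0 \left(-12\right) = -920 + 0 = -920$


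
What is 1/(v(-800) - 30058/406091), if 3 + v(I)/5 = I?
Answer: -58013/232926489 ≈ -0.00024906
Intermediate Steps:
v(I) = -15 + 5*I
1/(v(-800) - 30058/406091) = 1/((-15 + 5*(-800)) - 30058/406091) = 1/((-15 - 4000) - 30058*1/406091) = 1/(-4015 - 4294/58013) = 1/(-232926489/58013) = -58013/232926489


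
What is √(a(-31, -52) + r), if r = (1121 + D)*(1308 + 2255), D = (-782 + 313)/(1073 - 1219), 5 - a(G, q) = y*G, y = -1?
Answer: 3*√9486904946/146 ≈ 2001.4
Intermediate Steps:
a(G, q) = 5 + G (a(G, q) = 5 - (-1)*G = 5 + G)
D = 469/146 (D = -469/(-146) = -469*(-1/146) = 469/146 ≈ 3.2123)
r = 584813005/146 (r = (1121 + 469/146)*(1308 + 2255) = (164135/146)*3563 = 584813005/146 ≈ 4.0056e+6)
√(a(-31, -52) + r) = √((5 - 31) + 584813005/146) = √(-26 + 584813005/146) = √(584809209/146) = 3*√9486904946/146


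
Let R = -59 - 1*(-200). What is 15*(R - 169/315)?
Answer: 44246/21 ≈ 2107.0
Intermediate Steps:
R = 141 (R = -59 + 200 = 141)
15*(R - 169/315) = 15*(141 - 169/315) = 15*(44246/315) = 44246/21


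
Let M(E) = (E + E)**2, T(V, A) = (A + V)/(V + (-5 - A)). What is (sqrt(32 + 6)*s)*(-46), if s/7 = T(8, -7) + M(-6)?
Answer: -232001*sqrt(38)/5 ≈ -2.8603e+5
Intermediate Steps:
T(V, A) = (A + V)/(-5 + V - A)
M(E) = 4*E**2 (M(E) = (2*E)**2 = 4*E**2)
s = 10087/10 (s = 7*((-1*(-7) - 1*8)/(5 - 7 - 1*8) + 4*(-6)**2) = 7*((7 - 8)/(5 - 7 - 8) + 4*36) = 7*(-1/(-10) + 144) = 7*(-1/10*(-1) + 144) = 7*(1/10 + 144) = 7*(1441/10) = 10087/10 ≈ 1008.7)
(sqrt(32 + 6)*s)*(-46) = (sqrt(32 + 6)*(10087/10))*(-46) = (sqrt(38)*(10087/10))*(-46) = (10087*sqrt(38)/10)*(-46) = -232001*sqrt(38)/5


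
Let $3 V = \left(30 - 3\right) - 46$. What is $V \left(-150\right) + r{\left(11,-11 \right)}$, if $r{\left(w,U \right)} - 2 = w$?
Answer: $963$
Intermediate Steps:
$V = - \frac{19}{3}$ ($V = \frac{\left(30 - 3\right) - 46}{3} = \frac{27 - 46}{3} = \frac{1}{3} \left(-19\right) = - \frac{19}{3} \approx -6.3333$)
$r{\left(w,U \right)} = 2 + w$
$V \left(-150\right) + r{\left(11,-11 \right)} = \left(- \frac{19}{3}\right) \left(-150\right) + \left(2 + 11\right) = 950 + 13 = 963$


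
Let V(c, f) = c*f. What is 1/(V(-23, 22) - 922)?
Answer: -1/1428 ≈ -0.00070028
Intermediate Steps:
1/(V(-23, 22) - 922) = 1/(-23*22 - 922) = 1/(-506 - 922) = 1/(-1428) = -1/1428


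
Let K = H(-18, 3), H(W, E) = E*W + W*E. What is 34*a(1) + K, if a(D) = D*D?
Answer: -74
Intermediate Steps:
H(W, E) = 2*E*W (H(W, E) = E*W + E*W = 2*E*W)
a(D) = D**2
K = -108 (K = 2*3*(-18) = -108)
34*a(1) + K = 34*1**2 - 108 = 34*1 - 108 = 34 - 108 = -74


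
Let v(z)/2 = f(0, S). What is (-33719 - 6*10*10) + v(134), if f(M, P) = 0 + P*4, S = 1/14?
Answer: -240229/7 ≈ -34318.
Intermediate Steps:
S = 1/14 ≈ 0.071429
f(M, P) = 4*P (f(M, P) = 0 + 4*P = 4*P)
v(z) = 4/7 (v(z) = 2*(4*(1/14)) = 2*(2/7) = 4/7)
(-33719 - 6*10*10) + v(134) = (-33719 - 6*10*10) + 4/7 = (-33719 - 60*10) + 4/7 = (-33719 - 600) + 4/7 = -34319 + 4/7 = -240229/7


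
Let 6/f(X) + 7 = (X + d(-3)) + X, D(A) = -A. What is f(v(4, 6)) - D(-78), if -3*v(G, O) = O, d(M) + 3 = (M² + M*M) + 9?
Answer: -1008/13 ≈ -77.538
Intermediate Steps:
d(M) = 6 + 2*M² (d(M) = -3 + ((M² + M*M) + 9) = -3 + ((M² + M²) + 9) = -3 + (2*M² + 9) = -3 + (9 + 2*M²) = 6 + 2*M²)
v(G, O) = -O/3
f(X) = 6/(17 + 2*X) (f(X) = 6/(-7 + ((X + (6 + 2*(-3)²)) + X)) = 6/(-7 + ((X + (6 + 2*9)) + X)) = 6/(-7 + ((X + (6 + 18)) + X)) = 6/(-7 + ((X + 24) + X)) = 6/(-7 + ((24 + X) + X)) = 6/(-7 + (24 + 2*X)) = 6/(17 + 2*X))
f(v(4, 6)) - D(-78) = 6/(17 + 2*(-⅓*6)) - (-1)*(-78) = 6/(17 + 2*(-2)) - 1*78 = 6/(17 - 4) - 78 = 6/13 - 78 = -1008/13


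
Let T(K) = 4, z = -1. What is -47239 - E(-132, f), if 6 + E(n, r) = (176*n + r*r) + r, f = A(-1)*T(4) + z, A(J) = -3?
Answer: -24157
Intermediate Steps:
f = -13 (f = -3*4 - 1 = -12 - 1 = -13)
E(n, r) = -6 + r + r**2 + 176*n (E(n, r) = -6 + ((176*n + r*r) + r) = -6 + ((176*n + r**2) + r) = -6 + ((r**2 + 176*n) + r) = -6 + (r + r**2 + 176*n) = -6 + r + r**2 + 176*n)
-47239 - E(-132, f) = -47239 - (-6 - 13 + (-13)**2 + 176*(-132)) = -47239 - (-6 - 13 + 169 - 23232) = -47239 - 1*(-23082) = -47239 + 23082 = -24157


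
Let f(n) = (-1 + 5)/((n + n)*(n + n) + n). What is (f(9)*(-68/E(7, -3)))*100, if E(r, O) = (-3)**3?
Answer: 27200/8991 ≈ 3.0252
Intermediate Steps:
E(r, O) = -27
f(n) = 4/(n + 4*n**2) (f(n) = 4/((2*n)*(2*n) + n) = 4/(4*n**2 + n) = 4/(n + 4*n**2))
(f(9)*(-68/E(7, -3)))*100 = ((4/(9*(1 + 4*9)))*(-68/(-27)))*100 = ((4*(1/9)/(1 + 36))*(-68*(-1/27)))*100 = ((4*(1/9)/37)*(68/27))*100 = ((4*(1/9)*(1/37))*(68/27))*100 = ((4/333)*(68/27))*100 = (272/8991)*100 = 27200/8991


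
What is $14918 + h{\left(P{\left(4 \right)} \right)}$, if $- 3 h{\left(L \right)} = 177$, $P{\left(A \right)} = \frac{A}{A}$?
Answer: $14859$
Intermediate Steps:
$P{\left(A \right)} = 1$
$h{\left(L \right)} = -59$ ($h{\left(L \right)} = \left(- \frac{1}{3}\right) 177 = -59$)
$14918 + h{\left(P{\left(4 \right)} \right)} = 14918 - 59 = 14859$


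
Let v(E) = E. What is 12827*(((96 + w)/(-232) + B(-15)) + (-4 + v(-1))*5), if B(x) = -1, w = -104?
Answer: -9658731/29 ≈ -3.3306e+5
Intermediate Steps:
12827*(((96 + w)/(-232) + B(-15)) + (-4 + v(-1))*5) = 12827*(((96 - 104)/(-232) - 1) + (-4 - 1)*5) = 12827*((-8*(-1/232) - 1) - 5*5) = 12827*((1/29 - 1) - 25) = 12827*(-28/29 - 25) = 12827*(-753/29) = -9658731/29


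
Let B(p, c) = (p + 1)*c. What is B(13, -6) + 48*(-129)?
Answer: -6276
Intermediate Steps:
B(p, c) = c*(1 + p) (B(p, c) = (1 + p)*c = c*(1 + p))
B(13, -6) + 48*(-129) = -6*(1 + 13) + 48*(-129) = -6*14 - 6192 = -84 - 6192 = -6276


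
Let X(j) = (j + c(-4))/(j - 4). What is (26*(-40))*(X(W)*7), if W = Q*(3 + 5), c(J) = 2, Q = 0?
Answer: 3640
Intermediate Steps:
W = 0 (W = 0*(3 + 5) = 0*8 = 0)
X(j) = (2 + j)/(-4 + j) (X(j) = (j + 2)/(j - 4) = (2 + j)/(-4 + j))
(26*(-40))*(X(W)*7) = (26*(-40))*(((2 + 0)/(-4 + 0))*7) = -1040*2/(-4)*7 = -1040*(-1/4*2)*7 = -(-520)*7 = -1040*(-7/2) = 3640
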